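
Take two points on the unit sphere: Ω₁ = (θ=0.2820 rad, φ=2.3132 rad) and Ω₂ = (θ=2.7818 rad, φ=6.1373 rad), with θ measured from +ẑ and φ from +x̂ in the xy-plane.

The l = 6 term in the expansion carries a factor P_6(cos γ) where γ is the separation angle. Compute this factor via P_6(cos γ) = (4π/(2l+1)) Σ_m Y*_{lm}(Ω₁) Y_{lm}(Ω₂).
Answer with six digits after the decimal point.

Expand P_6 via completeness: Σ_{m} conj(Y_{6,m}) at Ω₁ times Y_{6,m} at Ω₂ —
  term(m=-6) = -0.00000 + 0.00000j   from Y*(Ω₁)=0.00006 + 0.00022j, Y(Ω₂)=0.00059 + 0.00071j
  term(m=-5) = -0.00002 + 0.00001j   from Y*(Ω₁)=0.00145 - 0.00226j, Y(Ω₂)=-0.00632 - 0.00565j
  term(m=-4) = -0.00085 - 0.00037j   from Y*(Ω₁)=-0.01928 + 0.00335j, Y(Ω₂)=0.03951 + 0.02609j
  term(m=-3) = -0.00781 - 0.01512j   from Y*(Ω₁)=0.07635 + 0.05882j, Y(Ω₂)=-0.15994 - 0.07484j
  term(m=-2) = 0.02741 - 0.13134j   from Y*(Ω₁)=-0.02703 - 0.31362j, Y(Ω₂)=0.40821 + 0.12260j
  term(m=-1) = 0.25384 - 0.20632j   from Y*(Ω₁)=-0.40275 + 0.43896j, Y(Ω₂)=-0.54325 - 0.07982j
  term(m=+0) = 0.01130 + 0.00000j   from Y*(Ω₁)=0.32737 + 0.00000j, Y(Ω₂)=0.03452 + 0.00000j
  term(m=+1) = 0.25384 + 0.20632j   from Y*(Ω₁)=0.40275 + 0.43896j, Y(Ω₂)=0.54325 - 0.07982j
  term(m=+2) = 0.02741 + 0.13134j   from Y*(Ω₁)=-0.02703 + 0.31362j, Y(Ω₂)=0.40821 - 0.12260j
  term(m=+3) = -0.00781 + 0.01512j   from Y*(Ω₁)=-0.07635 + 0.05882j, Y(Ω₂)=0.15994 - 0.07484j
  term(m=+4) = -0.00085 + 0.00037j   from Y*(Ω₁)=-0.01928 - 0.00335j, Y(Ω₂)=0.03951 - 0.02609j
  term(m=+5) = -0.00002 - 0.00001j   from Y*(Ω₁)=-0.00145 - 0.00226j, Y(Ω₂)=0.00632 - 0.00565j
  term(m=+6) = -0.00000 - 0.00000j   from Y*(Ω₁)=0.00006 - 0.00022j, Y(Ω₂)=0.00059 - 0.00071j
Total Σ_m = 0.55644 - 0.00000j. Multiply by 0.966644: 0.53788 - 0.00000j. P_6(cos γ) = 0.537879

0.537879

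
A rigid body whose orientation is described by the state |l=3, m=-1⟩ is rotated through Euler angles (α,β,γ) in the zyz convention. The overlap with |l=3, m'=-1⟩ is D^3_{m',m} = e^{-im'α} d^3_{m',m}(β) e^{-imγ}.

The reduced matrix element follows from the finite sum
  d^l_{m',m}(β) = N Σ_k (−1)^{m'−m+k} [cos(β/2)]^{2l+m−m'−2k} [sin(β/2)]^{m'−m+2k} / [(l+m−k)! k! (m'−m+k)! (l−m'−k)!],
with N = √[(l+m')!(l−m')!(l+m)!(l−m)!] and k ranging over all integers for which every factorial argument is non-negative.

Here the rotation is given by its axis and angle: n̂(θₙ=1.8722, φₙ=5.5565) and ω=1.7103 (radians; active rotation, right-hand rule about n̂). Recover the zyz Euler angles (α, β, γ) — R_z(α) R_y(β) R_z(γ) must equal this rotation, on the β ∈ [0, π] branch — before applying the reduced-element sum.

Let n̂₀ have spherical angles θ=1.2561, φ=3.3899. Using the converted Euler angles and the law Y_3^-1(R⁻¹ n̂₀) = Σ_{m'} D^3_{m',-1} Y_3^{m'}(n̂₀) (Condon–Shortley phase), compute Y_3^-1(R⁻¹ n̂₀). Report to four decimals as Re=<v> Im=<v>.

Re=-0.0975 Im=-0.4146

Axis–angle → zyz. n̂ = (sinθₙcosφₙ, sinθₙsinφₙ, cosθₙ) = (+0.713689, -0.634445, -0.296861), ω = 1.7103.
R = I cosω + sinω [n̂]ₓ + (1−cosω) n̂n̂ᵀ gives
  R = [+0.441127, -0.221782, -0.869609; -0.809736, +0.319441, -0.492225; +0.386955, +0.921287, -0.038671]
β = atan2(√(R₁₃²+R₂₃²), R₃₃) = 1.609477; α = atan2(R₂₃, R₁₃) mod 2π = 3.656660; γ = atan2(R₃₂, −R₃₁) mod 2π = 1.968438
Need the full column D^3_{m',-1} for m'=−3..3 at α=3.6567, β=1.6095, γ=1.9684.
cos(β/2)=0.693300, sin(β/2)=0.720649
d^3_{-3,-1}: single k=2 term ⇒ +0.464705;  D = +0.432913+0.168931i
d^3_{-2,-1}: k∈[1..2] ⇒ +0.365030 -0.788797 = -0.423766;  D = +0.419440-0.060401i
d^3_{-1,-1}: k∈[0..2] ⇒ +0.111052 -0.959891 +0.777838 = -0.071001;  D = -0.056173+0.043425i
d^3_{0,-1}: k∈[0..2] ⇒ -0.399871 +1.296125 -0.466801 = +0.429453;  D = -0.166304+0.395946i
d^3_{1,-1}: k∈[0..2] ⇒ +0.719918 -1.037118 +0.140070 = -0.177130;  D = +0.020752+0.175910i
d^3_{2,-1}: k∈[0..1] ⇒ -0.788797 +0.426129 = -0.362668;  D = -0.214394-0.292512i
d^3_{3,-1}: single k=0 term ⇒ +0.502093;  D = -0.457790-0.206216i
Y_3^{m'}(θ=1.2561,φ=3.3899) and Σ D·Y over m':
  (+0.4329+0.1689i)·(-0.2637+0.2432i)  (+0.4194-0.0604i)·(+0.2515-0.1363i)  (-0.0562+0.0434i)·(+0.1552-0.0393i)  (-0.1663+0.3959i)·(-0.2912+0.0000i)  (+0.0208+0.1759i)·(-0.1552-0.0393i)  (-0.2144-0.2925i)·(+0.2515+0.1363i)  (-0.4578-0.2062i)·(+0.2637+0.2432i)
Y_3^-1(R⁻¹ n̂) = -0.097509-0.414569i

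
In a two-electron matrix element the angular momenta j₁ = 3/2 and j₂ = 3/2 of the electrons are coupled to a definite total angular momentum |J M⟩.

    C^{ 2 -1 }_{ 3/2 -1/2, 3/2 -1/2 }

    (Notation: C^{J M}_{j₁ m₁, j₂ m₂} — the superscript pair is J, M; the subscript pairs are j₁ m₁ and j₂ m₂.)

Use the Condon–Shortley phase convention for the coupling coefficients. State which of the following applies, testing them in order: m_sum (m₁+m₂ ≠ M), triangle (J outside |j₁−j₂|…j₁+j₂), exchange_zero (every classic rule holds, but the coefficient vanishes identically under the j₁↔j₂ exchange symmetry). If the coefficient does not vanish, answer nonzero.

m-sum: m₁+m₂ = -1/2+(-1/2) = -1, M = -1  ✓
triangle: |j₁−j₂| = 0 ≤ J = 2 ≤ j₁+j₂ = 3  ✓
exchange: j₁=j₂ and m₁=m₂, and (−1)^(j₁+j₂−J) = (−1)^1 = −1 forces ⟨j₁m₁;j₂m₂|JM⟩ = −⟨j₂m₂;j₁m₁|JM⟩ = −⟨j₁m₁;j₂m₂|JM⟩ ⇒ the coefficient vanishes identically
Racah sum check: Σ_k collapses to 0 ⇒ CG = 0

exchange_zero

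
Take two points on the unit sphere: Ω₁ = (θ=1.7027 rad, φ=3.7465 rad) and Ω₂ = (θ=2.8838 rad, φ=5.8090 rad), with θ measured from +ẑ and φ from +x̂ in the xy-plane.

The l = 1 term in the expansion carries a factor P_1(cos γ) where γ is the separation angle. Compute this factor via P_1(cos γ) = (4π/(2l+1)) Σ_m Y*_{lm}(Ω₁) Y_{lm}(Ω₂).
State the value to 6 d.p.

0.007853

Term-by-term m-sum for l=1 (normalisation 4π/3 = 4.188790):
  m=-1: (-0.28172 - 0.19477j) × (0.07836 + 0.04022j) = -0.01424 - 0.02659j  (running Σ = -0.01424 - 0.02659j)
  m=0: (-0.06426 + 0.00000j) × (-0.47246 + 0.00000j) = 0.03036 + 0.00000j  (running Σ = 0.01612 - 0.02659j)
  m=1: (0.28172 - 0.19477j) × (-0.07836 + 0.04022j) = -0.01424 + 0.02659j  (running Σ = 0.00187 + 0.00000j)
Total Σ_m = 0.00187 + 0.00000j. Multiply by 4.188790: 0.00785 + 0.00000j. P_1(cos γ) = 0.007853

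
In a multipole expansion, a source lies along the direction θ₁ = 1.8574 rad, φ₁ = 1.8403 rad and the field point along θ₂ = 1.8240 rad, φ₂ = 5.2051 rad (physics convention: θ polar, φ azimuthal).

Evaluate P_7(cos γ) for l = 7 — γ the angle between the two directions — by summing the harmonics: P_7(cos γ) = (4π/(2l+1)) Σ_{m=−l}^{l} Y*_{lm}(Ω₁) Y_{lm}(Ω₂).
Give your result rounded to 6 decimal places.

Term-by-term m-sum for l=7 (normalisation 4π/15 = 0.837758):
  m=-7: Y*=0.35513 + 0.11600j  Y=0.12059 + 0.37988j  product -0.00124 + 0.14889j
  m=-6: Y*=-0.01904 + 0.41153j  Y=-0.37927 - 0.07110j  product 0.03648 - 0.15473j
  m=-5: Y*=-0.01131 + 0.00257j  Y=-0.03605 + 0.04477j  product 0.00029 - 0.00060j
  m=-4: Y*=0.16293 + 0.30344j  Y=-0.13737 - 0.32487j  product 0.07619 - 0.09462j
  m=-3: Y*=-0.09613 + 0.09178j  Y=0.05783 + 0.00537j  product -0.00605 + 0.00479j
  m=-2: Y*=0.24876 + 0.14878j  Y=0.17577 - 0.26516j  product 0.08317 - 0.03981j
  m=-1: Y*=-0.04643 + 0.16810j  Y=0.04763 + 0.08872j  product -0.01713 + 0.00389j
  m=+0: Y*=0.27089 + 0.00000j  Y=0.30543 + 0.00000j  product 0.08274 + 0.00000j
  m=+1: Y*=0.04643 + 0.16810j  Y=-0.04763 + 0.08872j  product -0.01713 - 0.00389j
  m=+2: Y*=0.24876 - 0.14878j  Y=0.17577 + 0.26516j  product 0.08317 + 0.03981j
  m=+3: Y*=0.09613 + 0.09178j  Y=-0.05783 + 0.00537j  product -0.00605 - 0.00479j
  m=+4: Y*=0.16293 - 0.30344j  Y=-0.13737 + 0.32487j  product 0.07619 + 0.09462j
  m=+5: Y*=0.01131 + 0.00257j  Y=0.03605 + 0.04477j  product 0.00029 + 0.00060j
  m=+6: Y*=-0.01904 - 0.41153j  Y=-0.37927 + 0.07110j  product 0.03648 + 0.15473j
  m=+7: Y*=-0.35513 + 0.11600j  Y=-0.12059 + 0.37988j  product -0.00124 - 0.14889j
Total Σ_m = 0.42618 + 0.00000j. Multiply by 0.837758: 0.35704 + 0.00000j. P_7(cos γ) = 0.357040

0.357040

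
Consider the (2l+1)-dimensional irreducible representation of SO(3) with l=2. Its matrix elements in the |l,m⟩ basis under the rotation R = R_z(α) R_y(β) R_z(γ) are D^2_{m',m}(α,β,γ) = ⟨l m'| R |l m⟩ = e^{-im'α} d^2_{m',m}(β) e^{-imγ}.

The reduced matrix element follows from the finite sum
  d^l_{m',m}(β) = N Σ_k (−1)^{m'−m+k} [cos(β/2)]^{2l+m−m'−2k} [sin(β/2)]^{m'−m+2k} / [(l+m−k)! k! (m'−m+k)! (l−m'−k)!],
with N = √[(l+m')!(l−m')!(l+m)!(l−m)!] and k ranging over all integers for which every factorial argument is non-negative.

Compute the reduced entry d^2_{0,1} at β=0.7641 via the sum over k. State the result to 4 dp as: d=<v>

d^2_{0,1}(β=0.7641) via the finite sum:
Half-angle: c=0.927902, s=0.372823. N=√(2·2·6·1)=4.898979
The bounds max(0,m−m')=1 and min(l+m,l−m')=2 give 2 terms
  k=1: (−1)^0·4.8990/(2)·0.9279^3·0.3728^1 = +0.729601
  k=2: (−1)^1·4.8990/(2)·0.9279^1·0.3728^3 = -0.117784
d^2_{0,1}(0.7641) = +0.729601 -0.117784 = +0.611817

d=0.6118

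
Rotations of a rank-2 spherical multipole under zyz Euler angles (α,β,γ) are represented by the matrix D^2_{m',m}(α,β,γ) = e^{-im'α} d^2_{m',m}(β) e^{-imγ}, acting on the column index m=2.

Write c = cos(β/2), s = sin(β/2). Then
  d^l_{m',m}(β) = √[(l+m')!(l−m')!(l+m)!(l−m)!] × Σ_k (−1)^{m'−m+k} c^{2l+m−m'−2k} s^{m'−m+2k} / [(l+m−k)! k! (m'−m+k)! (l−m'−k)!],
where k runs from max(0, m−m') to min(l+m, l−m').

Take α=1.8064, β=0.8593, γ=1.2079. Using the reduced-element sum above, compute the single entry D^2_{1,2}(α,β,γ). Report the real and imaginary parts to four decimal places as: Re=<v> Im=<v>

First d^2_{1,2}(β=0.8593), then the phase factors e^{-i(1)α} and e^{-i(2)γ}:
With c≡cos(β/2)=0.909112 and s≡sin(β/2)=0.416553, N=[6·1·24·1]^{1/2}=12.000000
k∈{1} keeps every argument non-negative
  k=1: (−1)^0·12.0000/(6)·0.9091^3·0.4166^1 = +0.625967
d^2_{1,2}(0.8593) = +0.625967
D = (-0.233430-0.972374i)·(+0.625967)·(-0.747974-0.663729i) = -0.294701+0.552256i

Re=-0.2947 Im=0.5523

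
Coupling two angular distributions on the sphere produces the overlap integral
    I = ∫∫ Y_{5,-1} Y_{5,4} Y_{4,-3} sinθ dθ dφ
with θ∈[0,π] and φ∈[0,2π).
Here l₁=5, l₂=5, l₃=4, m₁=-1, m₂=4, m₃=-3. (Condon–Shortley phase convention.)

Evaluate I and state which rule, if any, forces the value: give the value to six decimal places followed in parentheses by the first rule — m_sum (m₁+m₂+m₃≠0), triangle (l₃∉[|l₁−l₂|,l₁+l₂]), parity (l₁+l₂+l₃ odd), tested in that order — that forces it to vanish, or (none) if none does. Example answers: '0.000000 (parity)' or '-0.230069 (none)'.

-0.168084 (none)

m-sum 0 ✓  L=14 even ✓  0≤4≤10 ✓
Π(2lᵢ+1) = 11×11×9 = 1089
triangle coeff Δ(5,5,4) = 1/3153150
Σ_t [1,5]: t=1:−1/69120 t=2:+1/1728 t=3:−1/576 t=4:+1/1728 t=5:−1/69120 = -7/11520
(3j)²=2/143 [(5 5 4; 0 0 0)], sign=-1
Σ_t [5,6]: t=5:−1/17280 t=6:+1/103680 = -1/20736
(3j)²=10/429 [(5 5 4; -1 4 -3)], sign=+1
⇒ 4πI² = 60/169
I = (-1)√(60/169/(4π)) = -0.16808437
No selection rule forces the value: the integral is nonzero (none).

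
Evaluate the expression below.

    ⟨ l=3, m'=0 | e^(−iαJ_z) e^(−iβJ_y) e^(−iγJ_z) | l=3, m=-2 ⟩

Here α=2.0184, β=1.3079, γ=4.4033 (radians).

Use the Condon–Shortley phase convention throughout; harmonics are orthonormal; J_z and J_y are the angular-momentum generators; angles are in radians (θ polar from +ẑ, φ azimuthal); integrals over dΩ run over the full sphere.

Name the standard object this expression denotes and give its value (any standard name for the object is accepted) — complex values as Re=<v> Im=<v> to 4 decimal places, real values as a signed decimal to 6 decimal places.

Wigner D-matrix element, Re=-0.2704 Im=0.1923

This is a Wigner D-matrix element — the rotation-matrix element ⟨l m'| R(α,β,γ) |l m⟩ in the angular-momentum basis.
First d^3_{0,-2}(β=1.3079), then the phase factors e^{-i(0)α} and e^{-i(-2)γ}:
c=cos(1.307900/2)=0.793687, s=sin(1.307900/2)=0.608326; N=√[6·6·1·120]=65.726707
The bounds max(0,m−m')=0 and min(l+m,l−m')=1 give 2 terms
  k=0: (−1)^2·65.7267/(12)·0.7937^4·0.6083^2 = +0.804324
  k=1: (−1)^3·65.7267/(12)·0.7937^2·0.6083^4 = -0.472504
d^3_{0,-2}(1.3079) = +0.804324 -0.472504 = +0.331820
D = (+1.000000+0.000000i)·(+0.331820)·(-0.814936+0.579551i) = -0.270412+0.192307i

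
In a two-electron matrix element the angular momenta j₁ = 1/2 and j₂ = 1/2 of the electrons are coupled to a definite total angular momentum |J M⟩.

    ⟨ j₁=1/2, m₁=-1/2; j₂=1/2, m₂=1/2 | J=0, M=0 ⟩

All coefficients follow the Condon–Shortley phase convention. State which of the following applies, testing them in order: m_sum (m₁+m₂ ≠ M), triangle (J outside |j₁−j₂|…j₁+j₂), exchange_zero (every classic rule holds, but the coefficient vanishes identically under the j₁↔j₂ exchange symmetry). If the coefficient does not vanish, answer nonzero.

nonzero

m-sum: m₁+m₂ = -1/2+1/2 = 0, M = 0  ✓
triangle: |j₁−j₂| = 0 ≤ J = 0 ≤ j₁+j₂ = 1  ✓
exchange: j₁≠j₂ or m₁≠m₂ — the exchange symmetry imposes no constraint here
value check: CG = −√(1/2) = -0.707107 ≠ 0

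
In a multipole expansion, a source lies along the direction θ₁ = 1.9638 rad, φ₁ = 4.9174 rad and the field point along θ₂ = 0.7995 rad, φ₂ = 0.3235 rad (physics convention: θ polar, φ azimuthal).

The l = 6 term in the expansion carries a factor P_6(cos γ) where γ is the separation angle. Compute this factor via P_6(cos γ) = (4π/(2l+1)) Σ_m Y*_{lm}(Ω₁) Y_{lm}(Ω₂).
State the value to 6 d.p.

Term-by-term m-sum for l=6 (normalisation 4π/13 = 0.966644):
  [-6]  conj(Y_{6,-6})(Ω₁) = -0.100314-0.282926i ; Y_{6,-6}(Ω₂) = -0.023749-0.061193i ; Δ = -0.014931+0.012858i
  [-5]  conj(Y_{6,-5})(Ω₁) = -0.368477+0.223762i ; Y_{6,-5}(Ω₂) = -0.010320-0.220817i ; Δ = +0.053213+0.079057i
  [-4]  conj(Y_{6,-4})(Ω₁) = +0.108695+0.116500i ; Y_{6,-4}(Ω₂) = +0.111964-0.394115i ; Δ = +0.058084-0.029795i
  [-3]  conj(Y_{6,-3})(Ω₁) = -0.157338+0.222721i ; Y_{6,-3}(Ω₂) = +0.221703-0.323857i ; Δ = +0.037247+0.100333i
  [-2]  conj(Y_{6,-2})(Ω₁) = +0.237073+0.103046i ; Y_{6,-2}(Ω₂) = +0.006020-0.004548i ; Δ = +0.001896-0.000458i
  [-1]  conj(Y_{6,-1})(Ω₁) = -0.038867+0.186921i ; Y_{6,-1}(Ω₂) = -0.348621+0.116885i ; Δ = -0.008298-0.069708i
  [+0]  conj(Y_{6,0})(Ω₁) = +0.276696-0.000000i ; Y_{6,0}(Ω₂) = -0.117680+0.000000i ; Δ = -0.032562+0.000000i
  [+1]  conj(Y_{6,1})(Ω₁) = +0.038867+0.186921i ; Y_{6,1}(Ω₂) = +0.348621+0.116885i ; Δ = -0.008298+0.069708i
  [+2]  conj(Y_{6,2})(Ω₁) = +0.237073-0.103046i ; Y_{6,2}(Ω₂) = +0.006020+0.004548i ; Δ = +0.001896+0.000458i
  [+3]  conj(Y_{6,3})(Ω₁) = +0.157338+0.222721i ; Y_{6,3}(Ω₂) = -0.221703-0.323857i ; Δ = +0.037247-0.100333i
  [+4]  conj(Y_{6,4})(Ω₁) = +0.108695-0.116500i ; Y_{6,4}(Ω₂) = +0.111964+0.394115i ; Δ = +0.058084+0.029795i
  [+5]  conj(Y_{6,5})(Ω₁) = +0.368477+0.223762i ; Y_{6,5}(Ω₂) = +0.010320-0.220817i ; Δ = +0.053213-0.079057i
  [+6]  conj(Y_{6,6})(Ω₁) = -0.100314+0.282926i ; Y_{6,6}(Ω₂) = -0.023749+0.061193i ; Δ = -0.014931-0.012858i
Σ over m = +0.221862-0.000000i; ×(4π/13) → +0.214461-0.000000i. Real part: 0.214461

0.214461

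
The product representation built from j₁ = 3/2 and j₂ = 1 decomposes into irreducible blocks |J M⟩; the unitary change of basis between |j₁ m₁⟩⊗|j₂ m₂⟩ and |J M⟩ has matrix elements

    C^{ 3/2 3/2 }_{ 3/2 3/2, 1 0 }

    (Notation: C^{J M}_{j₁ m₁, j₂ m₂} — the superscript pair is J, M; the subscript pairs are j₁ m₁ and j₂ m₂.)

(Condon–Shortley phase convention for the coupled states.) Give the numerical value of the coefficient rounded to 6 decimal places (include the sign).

j₁+j₂−J=1  J+j₁−j₂=2  J−j₁+j₂=1  j₁+j₂+J+1=5
(j₁±m₁, j₂±m₂, J±M) = (3,0,1,1,3,0)
P² = 12/5
sum k=0..0:
  [0] +1/2 = 1/2
S = 1/2
C² = P²·S² = 3/5 ; C = +0.774597

+0.774597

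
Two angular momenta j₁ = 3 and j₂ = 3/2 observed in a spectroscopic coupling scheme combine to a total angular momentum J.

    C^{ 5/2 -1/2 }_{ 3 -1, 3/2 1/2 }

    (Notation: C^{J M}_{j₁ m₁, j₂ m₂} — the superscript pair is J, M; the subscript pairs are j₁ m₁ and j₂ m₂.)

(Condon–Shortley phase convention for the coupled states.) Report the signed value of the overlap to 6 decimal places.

triangle: 2!*4!*1!/8! = 48/40320
(j±m)!: 2!*4!*2!*1!*2!*3! = 1152
prefactor² = (2J+1)*Δ*N² = 288/35
  k=1: −1/(1!*1!*3!*1!*1!*0!) = -1/6
  k=2: +1/(2!*0!*2!*0!*2!*1!) = 1/8
Σ = -1/24  ⇒  CG² = 288/35*(-1/24)² = 1/70
CG = −√(1/70) = -0.119523

−√(1/70) ≈ -0.119523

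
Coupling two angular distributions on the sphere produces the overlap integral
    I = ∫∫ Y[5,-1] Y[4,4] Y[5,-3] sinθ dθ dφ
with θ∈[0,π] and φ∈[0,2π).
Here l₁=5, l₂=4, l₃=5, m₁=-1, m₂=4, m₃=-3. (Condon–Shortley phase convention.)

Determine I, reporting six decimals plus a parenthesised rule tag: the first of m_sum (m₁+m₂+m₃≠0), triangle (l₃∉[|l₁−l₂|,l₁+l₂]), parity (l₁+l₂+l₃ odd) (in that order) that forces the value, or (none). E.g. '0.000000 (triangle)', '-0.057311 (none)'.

-0.168084 (none)

Rules hold: Σm=0, L=14 even, 1≤5≤9.
N = 11·9·11 = 1089
Δ = 4!·6!·4!/15! = 1/3153150
Racah Σ t=0..4: t=0:+1/69120 t=1:−1/1728 t=2:+1/576 t=3:−1/1728 t=4:+1/69120 = 7/11520
⇒ 3j(5 4 5; 0 0 0)² = 2/143, sgn -1
Racah Σ t=4..4: t=4:+1/27648 = 1/27648
⇒ 3j(5 4 5; -1 4 -3)² = 10/429, sgn +1
4πI² = N·(3j₀)²·(3jₘ)² = 60/169
I = -1·√(0.35503/4π) = -0.16808437
No selection rule forces the value: the integral is nonzero (none).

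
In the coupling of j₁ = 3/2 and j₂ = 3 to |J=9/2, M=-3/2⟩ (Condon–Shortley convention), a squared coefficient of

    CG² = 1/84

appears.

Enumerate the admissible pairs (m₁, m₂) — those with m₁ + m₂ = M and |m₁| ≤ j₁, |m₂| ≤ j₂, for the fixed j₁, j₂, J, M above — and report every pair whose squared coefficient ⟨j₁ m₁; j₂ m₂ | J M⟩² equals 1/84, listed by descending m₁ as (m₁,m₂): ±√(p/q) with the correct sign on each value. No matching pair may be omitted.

(3/2,-3): +√(1/84)

Admissible pairs with m₁+m₂ = M = -3/2: (-3/2,0), (-1/2,-1), (1/2,-2), (3/2,-3)
  (m₁,m₂)=(3/2,-3): CG² = 1/84, CG = +√(1/84)   ← matches the target
  (m₁,m₂)=(1/2,-2): CG² = 3/14, CG = +√(3/14)
  (m₁,m₂)=(-1/2,-1): CG² = 15/28, CG = +√(15/28)
  (m₁,m₂)=(-3/2,0): CG² = 5/21, CG = +√(5/21)
Pairs with CG² = 1/84: (3/2,-3): +√(1/84)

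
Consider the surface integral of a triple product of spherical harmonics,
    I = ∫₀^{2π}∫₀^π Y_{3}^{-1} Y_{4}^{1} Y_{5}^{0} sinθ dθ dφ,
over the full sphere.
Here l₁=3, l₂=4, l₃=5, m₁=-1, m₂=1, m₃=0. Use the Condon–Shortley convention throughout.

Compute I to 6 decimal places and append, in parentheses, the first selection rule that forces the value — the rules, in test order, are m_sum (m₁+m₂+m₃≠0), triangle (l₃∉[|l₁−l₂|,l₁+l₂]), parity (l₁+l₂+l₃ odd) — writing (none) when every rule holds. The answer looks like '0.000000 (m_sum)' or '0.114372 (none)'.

-0.009577 (none)

Rules hold: Σm=0, L=12 even, 1≤5≤7.
N = 7·9·11 = 693
Δ = 2!·4!·6!/13! = 1/180180
Racah Σ t=0..2: t=0:+1/576 t=1:−1/144 t=2:+1/576 = -1/288
⇒ 3j(3 4 5; 0 0 0)² = 20/1001, sgn +1
Racah Σ t=0..2: t=0:+1/5760 t=1:−1/288 t=2:+1/288 = 1/5760
⇒ 3j(3 4 5; -1 1 0)² = 1/12012, sgn -1
4πI² = N·(3j₀)²·(3jₘ)² = 15/13013
I = -1·√(0.00115269/4π) = -0.00957750
No selection rule forces the value: the integral is nonzero (none).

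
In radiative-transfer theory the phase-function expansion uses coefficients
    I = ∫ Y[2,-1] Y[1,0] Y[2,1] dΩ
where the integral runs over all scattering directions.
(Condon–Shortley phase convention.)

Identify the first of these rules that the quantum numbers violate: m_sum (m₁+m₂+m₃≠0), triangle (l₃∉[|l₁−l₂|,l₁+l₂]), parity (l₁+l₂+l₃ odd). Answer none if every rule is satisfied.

azimuthal sum: -1 + 0 + 1 = 0  ✓
1 ≤ 2 ≤ 3 (triangle on l)  ✓
L = 2 + 1 + 2 = 5 (odd)  ✗

parity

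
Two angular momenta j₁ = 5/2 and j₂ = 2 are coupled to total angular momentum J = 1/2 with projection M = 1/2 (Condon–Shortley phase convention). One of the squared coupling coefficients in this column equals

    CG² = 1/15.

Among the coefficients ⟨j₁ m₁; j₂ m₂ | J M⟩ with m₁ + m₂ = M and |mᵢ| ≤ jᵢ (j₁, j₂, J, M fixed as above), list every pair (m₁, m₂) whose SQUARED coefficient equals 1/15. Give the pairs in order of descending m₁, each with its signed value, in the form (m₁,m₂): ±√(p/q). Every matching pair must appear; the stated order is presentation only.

(-3/2,2): +√(1/15)

Admissible pairs with m₁+m₂ = M = 1/2: (-3/2,2), (-1/2,1), (1/2,0), (3/2,-1), (5/2,-2)
  (m₁,m₂)=(5/2,-2): CG² = 1/3, CG = +√(1/3)
  (m₁,m₂)=(3/2,-1): CG² = 4/15, CG = −√(4/15)
  (m₁,m₂)=(1/2,0): CG² = 1/5, CG = +√(1/5)
  (m₁,m₂)=(-1/2,1): CG² = 2/15, CG = −√(2/15)
  (m₁,m₂)=(-3/2,2): CG² = 1/15, CG = +√(1/15)   ← matches the target
Pairs with CG² = 1/15: (-3/2,2): +√(1/15)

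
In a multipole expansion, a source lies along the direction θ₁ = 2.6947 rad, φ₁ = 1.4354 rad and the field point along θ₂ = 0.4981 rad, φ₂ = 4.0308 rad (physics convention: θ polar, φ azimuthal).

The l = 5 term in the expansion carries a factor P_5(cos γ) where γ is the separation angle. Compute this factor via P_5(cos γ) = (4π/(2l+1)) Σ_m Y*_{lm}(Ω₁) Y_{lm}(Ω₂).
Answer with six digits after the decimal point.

-0.579223

Term-by-term m-sum for l=5 (normalisation 4π/11 = 1.142397):
  [-5]  conj(Y_{5,-5})(Ω₁) = +0.004383+0.005454i ; Y_{5,-5}(Ω₂) = +0.003041-0.011145i ; Δ = +0.000074-0.000032i
  [-4]  conj(Y_{5,-4})(Ω₁) = -0.039562+0.023800i ; Y_{5,-4}(Ω₂) = -0.061467+0.027099i ; Δ = +0.001787-0.002535i
  [-3]  conj(Y_{5,-3})(Ω₁) = -0.069716-0.162089i ; Y_{5,-3}(Ω₂) = +0.199575+0.102376i ; Δ = +0.002681-0.039486i
  [-2]  conj(Y_{5,-2})(Ω₁) = +0.395976-0.109928i ; Y_{5,-2}(Ω₂) = -0.092132-0.437362i ; Δ = -0.084560-0.163057i
  [-1]  conj(Y_{5,-1})(Ω₁) = +0.065450+0.480435i ; Y_{5,-1}(Ω₂) = -0.260585+0.321197i ; Δ = -0.171369-0.104172i
  [+0]  conj(Y_{5,0})(Ω₁) = +0.027568-0.000000i ; Y_{5,0}(Ω₂) = -0.154097+0.000000i ; Δ = -0.004248+0.000000i
  [+1]  conj(Y_{5,1})(Ω₁) = -0.065450+0.480435i ; Y_{5,1}(Ω₂) = +0.260585+0.321197i ; Δ = -0.171369+0.104172i
  [+2]  conj(Y_{5,2})(Ω₁) = +0.395976+0.109928i ; Y_{5,2}(Ω₂) = -0.092132+0.437362i ; Δ = -0.084560+0.163057i
  [+3]  conj(Y_{5,3})(Ω₁) = +0.069716-0.162089i ; Y_{5,3}(Ω₂) = -0.199575+0.102376i ; Δ = +0.002681+0.039486i
  [+4]  conj(Y_{5,4})(Ω₁) = -0.039562-0.023800i ; Y_{5,4}(Ω₂) = -0.061467-0.027099i ; Δ = +0.001787+0.002535i
  [+5]  conj(Y_{5,5})(Ω₁) = -0.004383+0.005454i ; Y_{5,5}(Ω₂) = -0.003041-0.011145i ; Δ = +0.000074+0.000032i
Accumulated sum -0.507024-0.000000i; after 4π/(2l+1) scaling, -0.579223-0.000000i ⇒ P_5 = -0.579223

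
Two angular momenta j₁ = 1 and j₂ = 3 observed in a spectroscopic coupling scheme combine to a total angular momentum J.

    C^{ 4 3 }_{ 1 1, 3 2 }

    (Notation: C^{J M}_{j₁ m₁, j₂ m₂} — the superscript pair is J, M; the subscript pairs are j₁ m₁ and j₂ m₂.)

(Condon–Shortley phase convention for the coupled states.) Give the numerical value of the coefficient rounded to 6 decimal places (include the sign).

triangle: 0!·2!·6!/9! = 1440/362880
(j±m)!: 2!·0!·5!·1!·7!·1! = 1209600
prefactor² = (2J+1)·Δ·N² = 43200
  k=0: +1/(0!·0!·0!·5!·2!·1!) = 1/240
Σ = 1/240  ⇒  CG² = 43200·(1/240)² = 3/4
CG = +√(3/4) = +0.866025

+0.866025  (= +√(3/4))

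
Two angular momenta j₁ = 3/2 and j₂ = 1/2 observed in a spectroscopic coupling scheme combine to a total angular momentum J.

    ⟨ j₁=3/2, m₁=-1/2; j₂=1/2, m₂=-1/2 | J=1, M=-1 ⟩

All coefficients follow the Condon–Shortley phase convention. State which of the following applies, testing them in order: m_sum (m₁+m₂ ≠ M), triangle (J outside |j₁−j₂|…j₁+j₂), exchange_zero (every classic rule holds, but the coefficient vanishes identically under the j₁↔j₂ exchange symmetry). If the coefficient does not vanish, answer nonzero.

nonzero

m-sum: m₁+m₂ = -1/2+(-1/2) = -1, M = -1  ✓
triangle: |j₁−j₂| = 1 ≤ J = 1 ≤ j₁+j₂ = 2  ✓
exchange: j₁≠j₂ or m₁≠m₂ — the exchange symmetry imposes no constraint here
value check: CG = +√(1/4) = +0.500000 ≠ 0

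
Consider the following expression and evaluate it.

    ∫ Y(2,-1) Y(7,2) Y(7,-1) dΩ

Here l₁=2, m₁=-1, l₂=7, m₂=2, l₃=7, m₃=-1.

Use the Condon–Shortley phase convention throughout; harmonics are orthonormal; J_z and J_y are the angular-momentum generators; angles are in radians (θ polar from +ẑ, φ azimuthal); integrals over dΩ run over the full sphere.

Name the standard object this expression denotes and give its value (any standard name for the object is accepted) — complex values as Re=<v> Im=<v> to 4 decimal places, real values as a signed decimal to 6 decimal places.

Gaunt coefficient, +0.077064

This is a Gaunt coefficient — the integral of a triple product of spherical harmonics over the sphere.
Rules hold: Σm=0, L=16 even, 5≤7≤9.
N = 5·15·15 = 1125
Δ = 2!·2!·12!/17! = 1/185640
Racah Σ t=0..2: t=0:+1/2419200 t=1:−1/518400 t=2:+1/2419200 = -1/907200
⇒ 3j(2 7 7; 0 0 0)² = 56/3315, sgn +1
Racah Σ t=1..2: t=1:−1/1935360 t=2:+1/1209600 = 1/3225600
⇒ 3j(2 7 7; -1 2 -1)² = 243/61880, sgn +1
4πI² = N·(3j₀)²·(3jₘ)² = 3645/48841
I = +1·√(0.0746299/4π) = 0.07706400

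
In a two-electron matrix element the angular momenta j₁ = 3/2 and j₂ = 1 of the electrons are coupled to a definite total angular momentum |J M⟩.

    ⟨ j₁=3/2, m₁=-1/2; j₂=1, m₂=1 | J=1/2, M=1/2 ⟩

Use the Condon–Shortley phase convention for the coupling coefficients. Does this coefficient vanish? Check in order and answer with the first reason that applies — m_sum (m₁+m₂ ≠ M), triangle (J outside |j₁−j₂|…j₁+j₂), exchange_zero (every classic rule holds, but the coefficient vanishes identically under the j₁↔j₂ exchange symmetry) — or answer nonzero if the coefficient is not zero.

nonzero

m-sum: m₁+m₂ = -1/2+1 = 1/2, M = 1/2  ✓
triangle: |j₁−j₂| = 1/2 ≤ J = 1/2 ≤ j₁+j₂ = 5/2  ✓
exchange: j₁≠j₂ or m₁≠m₂ — the exchange symmetry imposes no constraint here
value check: CG = +√(1/6) = +0.408248 ≠ 0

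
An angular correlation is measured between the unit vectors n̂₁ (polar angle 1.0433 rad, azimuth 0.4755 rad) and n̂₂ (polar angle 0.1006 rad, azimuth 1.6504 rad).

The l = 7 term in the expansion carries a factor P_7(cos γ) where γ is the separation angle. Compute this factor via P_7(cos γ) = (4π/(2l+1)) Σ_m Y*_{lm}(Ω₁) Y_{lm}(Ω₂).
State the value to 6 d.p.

Summing Y*_{l m}(θ₁,φ₁)·Y_{l m}(θ₂,φ₂) over m ∈ [−7, 7]; prefactor 4π/(2·7+1) = 0.837758:
  [-7]  conj(Y_{7,-7})(Ω₁) = -0.17669 - 0.03342j ; Y_{7,-7}(Ω₂) = 0.00000 + 0.00000j ; Δ = -0.00000 - 0.00000j
  [-6]  conj(Y_{7,-6})(Ω₁) = -0.37576 + 0.11156j ; Y_{7,-6}(Ω₂) = -0.00000 + 0.00000j ; Δ = 0.00000 - 0.00000j
  [-5]  conj(Y_{7,-5})(Ω₁) = -0.29272 + 0.28051j ; Y_{7,-5}(Ω₂) = -0.00002 - 0.00004j ; Δ = 0.00002 + 0.00001j
  [-4]  conj(Y_{7,-4})(Ω₁) = -0.01969 + 0.05725j ; Y_{7,-4}(Ω₂) = 0.00070 - 0.00023j ; Δ = -0.00000 + 0.00004j
  [-3]  conj(Y_{7,-3})(Ω₁) = -0.04662 - 0.32082j ; Y_{7,-3}(Ω₂) = 0.00206 + 0.00847j ; Δ = 0.00262 - 0.00106j
  [-2]  conj(Y_{7,-2})(Ω₁) = -0.12607 - 0.17667j ; Y_{7,-2}(Ω₂) = -0.07168 + 0.01151j ; Δ = 0.01107 + 0.01121j
  [-1]  conj(Y_{7,-1})(Ω₁) = 0.21616 + 0.11130j ; Y_{7,-1}(Ω₂) = -0.03047 - 0.38190j ; Δ = 0.03592 - 0.08594j
  [+0]  conj(Y_{7,0})(Ω₁) = 0.25099 + 0.00000j ; Y_{7,0}(Ω₂) = 0.94309 + 0.00000j ; Δ = 0.23670 + 0.00000j
  [+1]  conj(Y_{7,1})(Ω₁) = -0.21616 + 0.11130j ; Y_{7,1}(Ω₂) = 0.03047 - 0.38190j ; Δ = 0.03592 + 0.08594j
  [+2]  conj(Y_{7,2})(Ω₁) = -0.12607 + 0.17667j ; Y_{7,2}(Ω₂) = -0.07168 - 0.01151j ; Δ = 0.01107 - 0.01121j
  [+3]  conj(Y_{7,3})(Ω₁) = 0.04662 - 0.32082j ; Y_{7,3}(Ω₂) = -0.00206 + 0.00847j ; Δ = 0.00262 + 0.00106j
  [+4]  conj(Y_{7,4})(Ω₁) = -0.01969 - 0.05725j ; Y_{7,4}(Ω₂) = 0.00070 + 0.00023j ; Δ = -0.00000 - 0.00004j
  [+5]  conj(Y_{7,5})(Ω₁) = 0.29272 + 0.28051j ; Y_{7,5}(Ω₂) = 0.00002 - 0.00004j ; Δ = 0.00002 - 0.00001j
  [+6]  conj(Y_{7,6})(Ω₁) = -0.37576 - 0.11156j ; Y_{7,6}(Ω₂) = -0.00000 - 0.00000j ; Δ = 0.00000 + 0.00000j
  [+7]  conj(Y_{7,7})(Ω₁) = 0.17669 - 0.03342j ; Y_{7,7}(Ω₂) = -0.00000 + 0.00000j ; Δ = -0.00000 + 0.00000j
Total Σ_m = 0.33596 - 0.00000j. Multiply by 0.837758: 0.28145 - 0.00000j. P_7(cos γ) = 0.281453

0.281453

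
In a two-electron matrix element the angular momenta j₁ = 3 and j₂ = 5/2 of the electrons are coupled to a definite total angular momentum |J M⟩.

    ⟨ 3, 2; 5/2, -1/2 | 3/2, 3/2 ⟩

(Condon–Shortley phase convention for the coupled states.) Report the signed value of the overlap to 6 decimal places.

triangle: 4!·2!·1!/8! = 48/40320
(j±m)!: 5!·1!·2!·3!·3!·0! = 8640
prefactor² = (2J+1)·Δ·N² = 288/7
  k=1: −1/(1!·3!·0!·1!·2!·0!) = -1/12
Σ = -1/12  ⇒  CG² = 288/7·(-1/12)² = 2/7
CG = −√(2/7) = -0.534522

−√(2/7) ≈ -0.534522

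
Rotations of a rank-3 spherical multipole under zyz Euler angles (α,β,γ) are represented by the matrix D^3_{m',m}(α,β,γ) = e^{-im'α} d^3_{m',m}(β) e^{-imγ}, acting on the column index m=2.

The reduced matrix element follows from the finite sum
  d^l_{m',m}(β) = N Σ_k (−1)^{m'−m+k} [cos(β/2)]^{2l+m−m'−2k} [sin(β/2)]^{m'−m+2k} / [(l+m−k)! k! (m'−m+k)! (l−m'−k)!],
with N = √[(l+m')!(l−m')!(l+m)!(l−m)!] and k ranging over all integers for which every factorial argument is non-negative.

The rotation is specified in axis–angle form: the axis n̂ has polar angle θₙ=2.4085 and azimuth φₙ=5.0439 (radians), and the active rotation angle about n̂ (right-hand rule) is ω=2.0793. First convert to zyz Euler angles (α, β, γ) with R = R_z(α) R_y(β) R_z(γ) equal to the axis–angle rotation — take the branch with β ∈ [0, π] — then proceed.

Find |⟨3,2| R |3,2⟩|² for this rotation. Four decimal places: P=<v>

P=0.1970

Axis–angle → zyz. n̂ = (sinθₙcosφₙ, sinθₙsinφₙ, cosθₙ) = (+0.217797, -0.632736, -0.743108), ω = 2.0793.
R = I cosω + sinω [n̂]ₓ + (1−cosω) n̂n̂ᵀ gives
  R = [-0.416341, +0.444184, -0.793323; -0.853988, +0.108405, +0.508874; +0.312033, +0.889353, +0.334194]
β = atan2(√(R₁₃²+R₂₃²), R₃₃) = 1.230046; α = atan2(R₂₃, R₁₃) mod 2π = 2.571254; γ = atan2(R₃₂, −R₃₁) mod 2π = 1.908232
Split into d^3_{2,2}(β=1.2300) × two z-phases.
c=cos(1.230046/2)=0.816760, s=sin(1.230046/2)=0.576977; N=√[120·1·120·1]=120.000000
Admissible k: 0..1 (factorial args all ≥0)
  k=0: (−1)^0·120.0000/(120)·0.8168^6·0.5770^0 = +0.296871
  k=1: (−1)^1·120.0000/(24)·0.8168^4·0.5770^2 = -0.740740
d^3_{2,2}(1.2300) = +0.296871 -0.740740 = -0.443869
|D^3_{2,2}|² = |d^3_{2,2}(β)|² = (-0.443869)² = 0.197020 (the z-rotation phases have unit modulus)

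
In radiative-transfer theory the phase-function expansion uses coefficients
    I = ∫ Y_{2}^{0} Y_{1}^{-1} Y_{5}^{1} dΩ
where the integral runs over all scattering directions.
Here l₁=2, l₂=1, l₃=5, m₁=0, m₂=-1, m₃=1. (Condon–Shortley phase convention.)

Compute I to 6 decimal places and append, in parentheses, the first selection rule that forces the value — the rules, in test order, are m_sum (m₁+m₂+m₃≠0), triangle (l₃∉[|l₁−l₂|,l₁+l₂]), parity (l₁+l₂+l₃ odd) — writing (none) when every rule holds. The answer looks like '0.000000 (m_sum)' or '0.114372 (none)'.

triangle: need 1≤l₃≤3, have 5; I=0

0.000000 (triangle)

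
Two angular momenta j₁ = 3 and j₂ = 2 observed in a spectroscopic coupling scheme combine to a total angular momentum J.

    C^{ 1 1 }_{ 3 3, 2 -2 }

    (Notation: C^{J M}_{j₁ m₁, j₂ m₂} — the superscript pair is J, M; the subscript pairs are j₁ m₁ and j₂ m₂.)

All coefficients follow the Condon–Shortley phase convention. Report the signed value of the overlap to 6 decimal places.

+√(3/7) ≈ +0.654654

triangle: 4!×2!×0!/7! = 48/5040
(j±m)!: 6!×0!×0!×4!×2!×0! = 34560
prefactor² = (2J+1)×Δ×N² = 6912/7
  k=0: +1/(0!×4!×0!×0!×2!×0!) = 1/48
Σ = 1/48  ⇒  CG² = 6912/7×(1/48)² = 3/7
CG = +√(3/7) = +0.654654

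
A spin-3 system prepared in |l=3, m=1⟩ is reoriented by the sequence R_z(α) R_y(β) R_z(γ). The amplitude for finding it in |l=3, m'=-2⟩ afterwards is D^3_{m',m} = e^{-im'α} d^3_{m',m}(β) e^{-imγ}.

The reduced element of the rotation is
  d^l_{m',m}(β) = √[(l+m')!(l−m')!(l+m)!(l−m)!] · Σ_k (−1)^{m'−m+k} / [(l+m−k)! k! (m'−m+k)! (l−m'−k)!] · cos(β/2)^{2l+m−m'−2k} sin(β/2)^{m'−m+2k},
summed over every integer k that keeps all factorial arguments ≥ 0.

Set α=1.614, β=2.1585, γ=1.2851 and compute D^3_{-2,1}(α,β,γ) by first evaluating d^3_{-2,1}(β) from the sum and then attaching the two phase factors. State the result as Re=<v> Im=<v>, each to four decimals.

Re=0.1233 Im=-0.3160

First d^3_{-2,1}(β=2.1585), then the phase factors e^{-i(-2)α} and e^{-i(1)γ}:
c=cos(2.158500/2)=0.471990, s=sin(2.158500/2)=0.881604; N=√[1·120·24·2]=75.894664
k: max(0,(1)−(-2))=3 … min(3+(1),3−(-2))=4
  k=3: (−1)^0·75.8947/(12)·0.4720^3·0.8816^3 = +0.455668
  k=4: (−1)^1·75.8947/(24)·0.4720^1·0.8816^5 = -0.794878
d^3_{-2,1}(2.1585) = +0.455668 -0.794878 = -0.339210
Phases: e^{-i·(-2)·1.6140}=-0.996269-0.086300i, e^{-i·(1)·1.2851}=+0.281826-0.959466i ⇒ D=+0.123329-0.315996i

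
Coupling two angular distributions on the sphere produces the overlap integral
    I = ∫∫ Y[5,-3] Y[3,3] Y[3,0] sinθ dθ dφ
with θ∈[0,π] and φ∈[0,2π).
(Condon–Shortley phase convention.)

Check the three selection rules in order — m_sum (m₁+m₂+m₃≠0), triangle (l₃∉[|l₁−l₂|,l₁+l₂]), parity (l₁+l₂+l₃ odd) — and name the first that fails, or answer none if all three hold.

Σmᵢ = 0  ✓
l₃∈[|l₁−l₂|,l₁+l₂]=[2,8], have l₃=3  ✓
Σlᵢ = 11 ⇒ odd  ✗

parity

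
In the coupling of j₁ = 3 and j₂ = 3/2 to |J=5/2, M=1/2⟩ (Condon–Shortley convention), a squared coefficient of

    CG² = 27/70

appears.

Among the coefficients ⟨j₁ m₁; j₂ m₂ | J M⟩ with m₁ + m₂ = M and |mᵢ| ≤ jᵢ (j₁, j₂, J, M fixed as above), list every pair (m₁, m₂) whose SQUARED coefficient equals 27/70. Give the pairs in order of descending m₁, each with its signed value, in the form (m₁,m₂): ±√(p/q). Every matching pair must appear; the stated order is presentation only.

Admissible pairs with m₁+m₂ = M = 1/2: (-1,3/2), (0,1/2), (1,-1/2), (2,-3/2)
  (m₁,m₂)=(2,-3/2): CG² = 3/7, CG = +√(3/7)
  (m₁,m₂)=(1,-1/2): CG² = 1/70, CG = −√(1/70)
  (m₁,m₂)=(0,1/2): CG² = 6/35, CG = −√(6/35)
  (m₁,m₂)=(-1,3/2): CG² = 27/70, CG = +√(27/70)   ← matches the target
Pairs with CG² = 27/70: (-1,3/2): +√(27/70)

(-1,3/2): +√(27/70)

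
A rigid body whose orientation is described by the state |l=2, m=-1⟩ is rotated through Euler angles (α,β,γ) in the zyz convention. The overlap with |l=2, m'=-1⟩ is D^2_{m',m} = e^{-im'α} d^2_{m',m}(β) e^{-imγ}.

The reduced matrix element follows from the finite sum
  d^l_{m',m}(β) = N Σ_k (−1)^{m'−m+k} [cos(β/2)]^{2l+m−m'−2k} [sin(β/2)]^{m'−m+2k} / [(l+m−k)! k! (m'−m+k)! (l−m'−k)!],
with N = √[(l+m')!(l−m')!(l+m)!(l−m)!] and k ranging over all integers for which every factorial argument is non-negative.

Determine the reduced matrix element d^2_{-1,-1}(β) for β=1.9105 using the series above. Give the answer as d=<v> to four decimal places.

d=-0.5556

d^2_{-1,-1}(β=1.9105) via the finite sum:
c=cos(1.910500/2)=0.577405, s=sin(1.910500/2)=0.816458; N=√[1·6·1·6]=6.000000
The bounds max(0,m−m')=0 and min(l+m,l−m')=1 give 2 terms
  k=0: (−1)^0·6.0000/(6)·0.5774^4·0.8165^0 = +0.111153
  k=1: (−1)^1·6.0000/(2)·0.5774^2·0.8165^2 = -0.666729
d^2_{-1,-1}(1.9105) = +0.111153 -0.666729 = -0.555576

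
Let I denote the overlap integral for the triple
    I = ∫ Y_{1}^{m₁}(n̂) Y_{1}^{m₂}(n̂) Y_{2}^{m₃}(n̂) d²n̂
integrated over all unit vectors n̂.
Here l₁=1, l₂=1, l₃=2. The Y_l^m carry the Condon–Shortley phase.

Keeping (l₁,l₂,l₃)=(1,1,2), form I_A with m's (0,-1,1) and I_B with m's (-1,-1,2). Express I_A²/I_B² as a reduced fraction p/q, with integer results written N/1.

1/2

Shared (l₁,l₂,l₃)=(1,1,2): N and (l;000)² cancel in I_A²/I_B².
A: Δ = 0!·2!·2!/5! = 1/30; Racah Σ t=0..0: t=0:+1/2 = 1/2; ⇒ 3j(1 1 2; 0 -1 1)² = 1/10, sgn -1
B: Δ = 0!·2!·2!/5! = 1/30; Racah Σ t=0..0: t=0:+1/4 = 1/4; ⇒ 3j(1 1 2; -1 -1 2)² = 1/5, sgn +1
I_A²/I_B² = (1/10)/(1/5) = 1/2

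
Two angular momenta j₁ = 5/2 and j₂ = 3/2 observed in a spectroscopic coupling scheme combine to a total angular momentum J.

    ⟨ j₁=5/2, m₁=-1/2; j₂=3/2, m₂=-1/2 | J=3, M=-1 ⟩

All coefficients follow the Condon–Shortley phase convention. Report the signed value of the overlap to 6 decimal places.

+0.129099  (= +√(1/60))

triangle: 1!×4!×2!/8! = 48/40320
(j±m)!: 2!×3!×1!×2!×2!×4! = 1152
prefactor² = (2J+1)×Δ×N² = 48/5
  k=0: +1/(0!×1!×3!×1!×1!×1!) = 1/6
  k=1: −1/(1!×0!×2!×0!×2!×2!) = -1/8
Σ = 1/24  ⇒  CG² = 48/5×(1/24)² = 1/60
CG = +√(1/60) = +0.129099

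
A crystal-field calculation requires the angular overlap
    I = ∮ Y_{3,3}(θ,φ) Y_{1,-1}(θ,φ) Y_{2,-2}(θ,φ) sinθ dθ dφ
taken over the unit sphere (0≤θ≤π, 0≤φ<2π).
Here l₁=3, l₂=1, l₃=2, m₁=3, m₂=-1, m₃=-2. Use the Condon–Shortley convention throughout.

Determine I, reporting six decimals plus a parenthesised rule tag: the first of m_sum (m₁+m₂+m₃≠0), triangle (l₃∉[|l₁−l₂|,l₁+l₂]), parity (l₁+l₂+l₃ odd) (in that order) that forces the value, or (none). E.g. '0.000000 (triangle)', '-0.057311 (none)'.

-0.319865 (none)

m-sum 0 ✓  L=6 even ✓  2≤2≤4 ✓
Π(2lᵢ+1) = 7×3×5 = 105
triangle coeff Δ(3,1,2) = 1/105
Σ_t [1,1]: t=1:−1/4 = -1/4
(3j)²=3/35 [(3 1 2; 0 0 0)], sign=-1
Σ_t [0,0]: t=0:+1/48 = 1/48
(3j)²=1/7 [(3 1 2; 3 -1 -2)], sign=+1
⇒ 4πI² = 9/7
I = (-1)√(9/7/(4π)) = -0.31986543
No selection rule forces the value: the integral is nonzero (none).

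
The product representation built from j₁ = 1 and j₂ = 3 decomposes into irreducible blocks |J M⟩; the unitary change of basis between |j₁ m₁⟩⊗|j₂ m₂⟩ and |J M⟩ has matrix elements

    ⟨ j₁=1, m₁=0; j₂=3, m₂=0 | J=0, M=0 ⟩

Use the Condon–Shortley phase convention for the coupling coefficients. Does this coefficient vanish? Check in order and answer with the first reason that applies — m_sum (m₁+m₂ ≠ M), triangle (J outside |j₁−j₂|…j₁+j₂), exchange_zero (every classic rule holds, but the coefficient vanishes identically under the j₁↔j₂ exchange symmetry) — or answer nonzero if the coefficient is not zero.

triangle

m-sum: m₁+m₂ = 0+0 = 0, M = 0  ✓
triangle: need |j₁−j₂| ≤ J ≤ j₁+j₂, i.e. J ∈ [2, 4]; J = 0 is outside ✗ ⇒ coefficient is 0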